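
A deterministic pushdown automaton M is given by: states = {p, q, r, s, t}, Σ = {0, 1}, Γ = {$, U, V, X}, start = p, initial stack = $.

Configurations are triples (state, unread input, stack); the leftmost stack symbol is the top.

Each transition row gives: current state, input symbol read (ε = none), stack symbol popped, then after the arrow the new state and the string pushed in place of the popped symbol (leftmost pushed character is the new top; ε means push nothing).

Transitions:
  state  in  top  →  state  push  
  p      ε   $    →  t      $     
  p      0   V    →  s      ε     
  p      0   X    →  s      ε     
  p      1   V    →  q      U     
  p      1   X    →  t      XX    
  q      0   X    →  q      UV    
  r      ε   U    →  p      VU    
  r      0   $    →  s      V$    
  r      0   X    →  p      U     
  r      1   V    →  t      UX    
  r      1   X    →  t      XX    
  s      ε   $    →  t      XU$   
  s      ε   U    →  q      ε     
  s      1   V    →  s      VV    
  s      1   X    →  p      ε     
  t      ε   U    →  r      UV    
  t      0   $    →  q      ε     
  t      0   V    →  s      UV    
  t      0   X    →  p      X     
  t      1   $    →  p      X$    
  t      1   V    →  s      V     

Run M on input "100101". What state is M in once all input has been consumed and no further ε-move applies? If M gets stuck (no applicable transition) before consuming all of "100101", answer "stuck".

t

(p, 100101, $) ⊢ (t, 100101, $) ⊢ (p, 00101, X$) ⊢ (s, 0101, $) ⊢ (t, 0101, XU$) ⊢ (p, 101, XU$) ⊢ (t, 01, XXU$) ⊢ (p, 1, XXU$) ⊢ (t, ε, XXXU$)
All input consumed; M is in state t.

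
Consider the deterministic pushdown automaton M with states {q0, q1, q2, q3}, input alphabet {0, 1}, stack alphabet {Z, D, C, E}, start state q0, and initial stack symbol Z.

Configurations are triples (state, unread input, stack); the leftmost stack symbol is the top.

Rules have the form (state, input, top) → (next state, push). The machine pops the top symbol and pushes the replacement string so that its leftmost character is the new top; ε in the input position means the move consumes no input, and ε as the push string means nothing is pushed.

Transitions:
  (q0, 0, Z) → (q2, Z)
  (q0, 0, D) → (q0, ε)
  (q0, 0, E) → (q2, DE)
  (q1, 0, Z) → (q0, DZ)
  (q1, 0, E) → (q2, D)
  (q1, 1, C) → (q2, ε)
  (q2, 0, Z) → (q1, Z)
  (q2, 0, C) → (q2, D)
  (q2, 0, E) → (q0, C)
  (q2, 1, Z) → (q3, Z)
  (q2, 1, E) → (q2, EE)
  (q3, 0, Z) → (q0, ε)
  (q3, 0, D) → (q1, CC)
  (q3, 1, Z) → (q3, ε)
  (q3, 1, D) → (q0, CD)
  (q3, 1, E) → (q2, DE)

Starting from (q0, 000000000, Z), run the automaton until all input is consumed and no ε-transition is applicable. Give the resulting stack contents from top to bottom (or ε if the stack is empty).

Z

(q0, 000000000, Z)
  read 0, top Z: go to q2, push Z → (q2, 00000000, Z)
  read 0, top Z: go to q1, push Z → (q1, 0000000, Z)
  read 0, top Z: go to q0, push DZ → (q0, 000000, DZ)
  read 0, top D: go to q0, push ε → (q0, 00000, Z)
  read 0, top Z: go to q2, push Z → (q2, 0000, Z)
  read 0, top Z: go to q1, push Z → (q1, 000, Z)
  read 0, top Z: go to q0, push DZ → (q0, 00, DZ)
  read 0, top D: go to q0, push ε → (q0, 0, Z)
  read 0, top Z: go to q2, push Z → (q2, ε, Z)
All input consumed in state q2 with stack Z.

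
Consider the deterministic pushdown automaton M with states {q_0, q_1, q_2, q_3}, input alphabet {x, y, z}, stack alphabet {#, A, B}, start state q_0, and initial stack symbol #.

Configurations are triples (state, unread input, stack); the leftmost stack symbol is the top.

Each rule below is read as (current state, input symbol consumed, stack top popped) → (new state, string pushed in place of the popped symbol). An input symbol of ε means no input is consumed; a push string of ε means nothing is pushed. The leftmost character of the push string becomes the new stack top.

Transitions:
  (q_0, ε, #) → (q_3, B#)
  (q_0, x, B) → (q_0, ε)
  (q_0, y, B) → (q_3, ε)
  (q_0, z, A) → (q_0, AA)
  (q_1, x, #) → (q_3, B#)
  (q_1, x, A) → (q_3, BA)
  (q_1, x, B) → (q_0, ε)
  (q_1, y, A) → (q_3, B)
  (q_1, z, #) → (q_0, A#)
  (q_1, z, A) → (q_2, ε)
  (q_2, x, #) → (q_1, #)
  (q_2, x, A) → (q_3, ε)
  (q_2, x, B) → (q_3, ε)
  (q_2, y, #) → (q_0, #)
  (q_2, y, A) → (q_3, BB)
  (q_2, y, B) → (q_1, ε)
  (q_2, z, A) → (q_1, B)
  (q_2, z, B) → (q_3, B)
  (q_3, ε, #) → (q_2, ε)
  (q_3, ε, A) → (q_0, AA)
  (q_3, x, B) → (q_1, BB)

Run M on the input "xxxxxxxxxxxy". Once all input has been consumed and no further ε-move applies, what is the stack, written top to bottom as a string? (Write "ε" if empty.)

ε

(q_0, xxxxxxxxxxxy, #) ⊢ (q_3, xxxxxxxxxxxy, B#) ⊢ (q_1, xxxxxxxxxxy, BB#) ⊢ (q_0, xxxxxxxxxy, B#) ⊢ (q_0, xxxxxxxxy, #) ⊢ (q_3, xxxxxxxxy, B#) ⊢ (q_1, xxxxxxxy, BB#) ⊢ (q_0, xxxxxxy, B#) ⊢ (q_0, xxxxxy, #) ⊢ (q_3, xxxxxy, B#) ⊢ (q_1, xxxxy, BB#) ⊢ (q_0, xxxy, B#) ⊢ (q_0, xxy, #) ⊢ (q_3, xxy, B#) ⊢ (q_1, xy, BB#) ⊢ (q_0, y, B#) ⊢ (q_3, ε, #) ⊢ (q_2, ε, ε)
All input consumed in state q_2 with stack ε.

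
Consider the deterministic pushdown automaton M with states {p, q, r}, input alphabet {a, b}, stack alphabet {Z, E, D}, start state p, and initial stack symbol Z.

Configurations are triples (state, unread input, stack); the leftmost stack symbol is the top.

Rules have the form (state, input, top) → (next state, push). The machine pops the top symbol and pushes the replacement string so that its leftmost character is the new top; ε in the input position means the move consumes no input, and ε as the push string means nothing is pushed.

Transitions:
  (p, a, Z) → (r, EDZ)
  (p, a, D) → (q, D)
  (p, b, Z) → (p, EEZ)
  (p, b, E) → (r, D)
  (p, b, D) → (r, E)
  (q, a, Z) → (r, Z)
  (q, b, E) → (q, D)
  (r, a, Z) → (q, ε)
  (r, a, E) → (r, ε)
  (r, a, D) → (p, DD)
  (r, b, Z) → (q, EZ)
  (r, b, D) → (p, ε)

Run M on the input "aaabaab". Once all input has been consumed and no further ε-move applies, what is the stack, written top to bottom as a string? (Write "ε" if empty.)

EDZ

(p, aaabaab, Z) ⊢ (r, aabaab, EDZ) ⊢ (r, abaab, DZ) ⊢ (p, baab, DDZ) ⊢ (r, aab, EDZ) ⊢ (r, ab, DZ) ⊢ (p, b, DDZ) ⊢ (r, ε, EDZ)
All input consumed in state r with stack EDZ.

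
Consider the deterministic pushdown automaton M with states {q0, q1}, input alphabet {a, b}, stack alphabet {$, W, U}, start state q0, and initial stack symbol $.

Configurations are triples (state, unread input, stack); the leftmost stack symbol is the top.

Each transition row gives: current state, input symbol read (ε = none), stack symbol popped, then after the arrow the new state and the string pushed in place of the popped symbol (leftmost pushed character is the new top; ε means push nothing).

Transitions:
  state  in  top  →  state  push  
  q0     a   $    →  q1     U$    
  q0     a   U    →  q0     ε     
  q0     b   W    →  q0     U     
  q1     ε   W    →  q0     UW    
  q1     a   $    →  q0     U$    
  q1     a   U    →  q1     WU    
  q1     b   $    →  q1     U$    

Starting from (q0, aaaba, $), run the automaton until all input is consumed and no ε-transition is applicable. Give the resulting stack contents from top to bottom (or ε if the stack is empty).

U$

(q0, aaaba, $)
  read a, top $: go to q1, push U$ → (q1, aaba, U$)
  read a, top U: go to q1, push WU → (q1, aba, WU$)
  ε-move, top W: go to q0, push UW → (q0, aba, UWU$)
  read a, top U: go to q0, push ε → (q0, ba, WU$)
  read b, top W: go to q0, push U → (q0, a, UU$)
  read a, top U: go to q0, push ε → (q0, ε, U$)
All input consumed in state q0 with stack U$.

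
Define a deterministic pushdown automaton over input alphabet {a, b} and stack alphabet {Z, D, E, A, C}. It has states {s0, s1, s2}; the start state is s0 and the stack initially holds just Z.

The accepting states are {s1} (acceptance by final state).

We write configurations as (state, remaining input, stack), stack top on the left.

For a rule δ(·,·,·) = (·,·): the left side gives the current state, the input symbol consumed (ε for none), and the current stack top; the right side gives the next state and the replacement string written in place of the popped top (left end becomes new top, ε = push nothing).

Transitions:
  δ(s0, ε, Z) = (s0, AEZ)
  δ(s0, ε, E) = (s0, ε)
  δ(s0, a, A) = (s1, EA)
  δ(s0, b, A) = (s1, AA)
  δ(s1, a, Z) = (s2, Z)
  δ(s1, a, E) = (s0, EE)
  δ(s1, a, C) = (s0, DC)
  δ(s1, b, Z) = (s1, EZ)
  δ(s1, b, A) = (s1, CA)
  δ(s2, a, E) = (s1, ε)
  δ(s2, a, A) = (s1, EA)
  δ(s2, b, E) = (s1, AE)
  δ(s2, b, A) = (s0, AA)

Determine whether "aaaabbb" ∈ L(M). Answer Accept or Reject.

(s0, aaaabbb, Z)
  ε-move, top Z: go to s0, push AEZ → (s0, aaaabbb, AEZ)
  read a, top A: go to s1, push EA → (s1, aaabbb, EAEZ)
  read a, top E: go to s0, push EE → (s0, aabbb, EEAEZ)
  ε-move, top E: go to s0, push ε → (s0, aabbb, EAEZ)
  ε-move, top E: go to s0, push ε → (s0, aabbb, AEZ)
  read a, top A: go to s1, push EA → (s1, abbb, EAEZ)
  read a, top E: go to s0, push EE → (s0, bbb, EEAEZ)
  ε-move, top E: go to s0, push ε → (s0, bbb, EAEZ)
  ε-move, top E: go to s0, push ε → (s0, bbb, AEZ)
  read b, top A: go to s1, push AA → (s1, bb, AAEZ)
  read b, top A: go to s1, push CA → (s1, b, CAAEZ)
No transition applies at (s1, b, CAAEZ); input not fully consumed.

Reject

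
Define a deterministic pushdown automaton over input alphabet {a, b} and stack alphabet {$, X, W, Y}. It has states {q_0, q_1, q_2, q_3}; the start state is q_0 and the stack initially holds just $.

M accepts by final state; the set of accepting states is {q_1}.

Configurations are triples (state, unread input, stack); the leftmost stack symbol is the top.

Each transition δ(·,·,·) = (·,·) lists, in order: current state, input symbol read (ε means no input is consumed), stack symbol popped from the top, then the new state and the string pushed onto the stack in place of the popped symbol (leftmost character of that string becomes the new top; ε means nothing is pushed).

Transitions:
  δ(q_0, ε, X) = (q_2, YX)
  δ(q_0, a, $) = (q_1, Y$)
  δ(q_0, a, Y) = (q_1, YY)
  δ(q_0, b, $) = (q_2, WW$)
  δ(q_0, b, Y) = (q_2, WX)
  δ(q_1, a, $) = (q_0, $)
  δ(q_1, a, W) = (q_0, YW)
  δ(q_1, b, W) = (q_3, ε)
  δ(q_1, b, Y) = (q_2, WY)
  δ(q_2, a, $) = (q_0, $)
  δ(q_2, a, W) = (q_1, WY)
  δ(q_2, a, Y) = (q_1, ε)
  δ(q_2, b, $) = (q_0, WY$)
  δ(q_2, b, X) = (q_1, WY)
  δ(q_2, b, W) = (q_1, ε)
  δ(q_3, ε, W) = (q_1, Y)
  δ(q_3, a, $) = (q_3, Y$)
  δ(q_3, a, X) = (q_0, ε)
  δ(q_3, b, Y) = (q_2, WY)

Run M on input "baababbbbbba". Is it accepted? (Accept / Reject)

(q_0, baababbbbbba, $)
  read b, top $: go to q_2, push WW$ → (q_2, aababbbbbba, WW$)
  read a, top W: go to q_1, push WY → (q_1, ababbbbbba, WYW$)
  read a, top W: go to q_0, push YW → (q_0, babbbbbba, YWYW$)
  read b, top Y: go to q_2, push WX → (q_2, abbbbbba, WXWYW$)
  read a, top W: go to q_1, push WY → (q_1, bbbbbba, WYXWYW$)
  read b, top W: go to q_3, push ε → (q_3, bbbbba, YXWYW$)
  read b, top Y: go to q_2, push WY → (q_2, bbbba, WYXWYW$)
  read b, top W: go to q_1, push ε → (q_1, bbba, YXWYW$)
  read b, top Y: go to q_2, push WY → (q_2, bba, WYXWYW$)
  read b, top W: go to q_1, push ε → (q_1, ba, YXWYW$)
  read b, top Y: go to q_2, push WY → (q_2, a, WYXWYW$)
  read a, top W: go to q_1, push WY → (q_1, ε, WYYXWYW$)
All input consumed; state q_1 ∈ F.

Accept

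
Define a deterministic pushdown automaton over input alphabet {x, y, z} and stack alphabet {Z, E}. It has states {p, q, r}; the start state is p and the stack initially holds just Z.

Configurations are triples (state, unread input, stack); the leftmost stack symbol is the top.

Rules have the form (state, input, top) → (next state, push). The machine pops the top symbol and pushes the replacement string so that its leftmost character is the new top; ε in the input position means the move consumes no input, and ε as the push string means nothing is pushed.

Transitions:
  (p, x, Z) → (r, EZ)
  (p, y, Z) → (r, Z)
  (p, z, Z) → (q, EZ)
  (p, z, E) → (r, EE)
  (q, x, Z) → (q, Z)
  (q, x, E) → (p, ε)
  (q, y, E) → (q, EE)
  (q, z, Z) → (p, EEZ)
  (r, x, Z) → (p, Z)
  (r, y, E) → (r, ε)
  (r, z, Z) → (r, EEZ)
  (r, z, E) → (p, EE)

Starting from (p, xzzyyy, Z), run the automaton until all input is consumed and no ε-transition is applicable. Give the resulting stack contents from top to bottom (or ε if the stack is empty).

Z

(p, xzzyyy, Z)
  read x, top Z: go to r, push EZ → (r, zzyyy, EZ)
  read z, top E: go to p, push EE → (p, zyyy, EEZ)
  read z, top E: go to r, push EE → (r, yyy, EEEZ)
  read y, top E: go to r, push ε → (r, yy, EEZ)
  read y, top E: go to r, push ε → (r, y, EZ)
  read y, top E: go to r, push ε → (r, ε, Z)
All input consumed in state r with stack Z.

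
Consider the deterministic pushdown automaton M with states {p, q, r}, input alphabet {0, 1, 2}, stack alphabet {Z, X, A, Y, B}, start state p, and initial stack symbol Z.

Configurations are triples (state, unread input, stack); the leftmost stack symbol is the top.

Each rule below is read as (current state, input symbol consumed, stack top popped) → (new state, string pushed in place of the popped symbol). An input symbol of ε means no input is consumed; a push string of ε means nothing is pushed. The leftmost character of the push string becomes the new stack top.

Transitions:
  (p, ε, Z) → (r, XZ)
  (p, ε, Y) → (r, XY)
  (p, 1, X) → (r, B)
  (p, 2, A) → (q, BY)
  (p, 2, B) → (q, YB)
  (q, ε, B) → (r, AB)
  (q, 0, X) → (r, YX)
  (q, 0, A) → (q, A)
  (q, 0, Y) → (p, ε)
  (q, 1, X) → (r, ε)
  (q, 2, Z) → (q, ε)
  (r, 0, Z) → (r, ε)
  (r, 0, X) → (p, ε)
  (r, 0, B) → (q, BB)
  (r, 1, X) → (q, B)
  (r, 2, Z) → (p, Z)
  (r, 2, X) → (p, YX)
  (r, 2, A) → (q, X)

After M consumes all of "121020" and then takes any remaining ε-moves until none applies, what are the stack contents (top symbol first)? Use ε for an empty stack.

YXBBZ

(p, 121020, Z)
  ε-move, top Z: go to r, push XZ → (r, 121020, XZ)
  read 1, top X: go to q, push B → (q, 21020, BZ)
  ε-move, top B: go to r, push AB → (r, 21020, ABZ)
  read 2, top A: go to q, push X → (q, 1020, XBZ)
  read 1, top X: go to r, push ε → (r, 020, BZ)
  read 0, top B: go to q, push BB → (q, 20, BBZ)
  ε-move, top B: go to r, push AB → (r, 20, ABBZ)
  read 2, top A: go to q, push X → (q, 0, XBBZ)
  read 0, top X: go to r, push YX → (r, ε, YXBBZ)
All input consumed in state r with stack YXBBZ.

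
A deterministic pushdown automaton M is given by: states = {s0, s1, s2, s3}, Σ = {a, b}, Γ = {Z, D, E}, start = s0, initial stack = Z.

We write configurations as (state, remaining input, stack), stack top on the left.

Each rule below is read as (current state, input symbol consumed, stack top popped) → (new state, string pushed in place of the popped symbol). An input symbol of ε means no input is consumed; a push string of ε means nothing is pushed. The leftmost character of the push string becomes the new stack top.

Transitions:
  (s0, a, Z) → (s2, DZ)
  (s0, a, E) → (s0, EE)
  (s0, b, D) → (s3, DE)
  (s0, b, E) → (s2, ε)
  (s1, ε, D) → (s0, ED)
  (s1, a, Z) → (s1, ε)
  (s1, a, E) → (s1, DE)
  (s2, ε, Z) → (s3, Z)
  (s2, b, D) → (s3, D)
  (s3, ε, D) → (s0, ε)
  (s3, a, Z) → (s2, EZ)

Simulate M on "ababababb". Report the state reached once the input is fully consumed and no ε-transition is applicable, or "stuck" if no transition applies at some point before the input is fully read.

(s0, ababababb, Z)
  read a, top Z: go to s2, push DZ → (s2, babababb, DZ)
  read b, top D: go to s3, push D → (s3, abababb, DZ)
  ε-move, top D: go to s0, push ε → (s0, abababb, Z)
  read a, top Z: go to s2, push DZ → (s2, bababb, DZ)
  read b, top D: go to s3, push D → (s3, ababb, DZ)
  ε-move, top D: go to s0, push ε → (s0, ababb, Z)
  read a, top Z: go to s2, push DZ → (s2, babb, DZ)
  read b, top D: go to s3, push D → (s3, abb, DZ)
  ε-move, top D: go to s0, push ε → (s0, abb, Z)
  read a, top Z: go to s2, push DZ → (s2, bb, DZ)
  read b, top D: go to s3, push D → (s3, b, DZ)
  ε-move, top D: go to s0, push ε → (s0, b, Z)
No transition for (s0, b, top Z); M blocks with input b remaining.

stuck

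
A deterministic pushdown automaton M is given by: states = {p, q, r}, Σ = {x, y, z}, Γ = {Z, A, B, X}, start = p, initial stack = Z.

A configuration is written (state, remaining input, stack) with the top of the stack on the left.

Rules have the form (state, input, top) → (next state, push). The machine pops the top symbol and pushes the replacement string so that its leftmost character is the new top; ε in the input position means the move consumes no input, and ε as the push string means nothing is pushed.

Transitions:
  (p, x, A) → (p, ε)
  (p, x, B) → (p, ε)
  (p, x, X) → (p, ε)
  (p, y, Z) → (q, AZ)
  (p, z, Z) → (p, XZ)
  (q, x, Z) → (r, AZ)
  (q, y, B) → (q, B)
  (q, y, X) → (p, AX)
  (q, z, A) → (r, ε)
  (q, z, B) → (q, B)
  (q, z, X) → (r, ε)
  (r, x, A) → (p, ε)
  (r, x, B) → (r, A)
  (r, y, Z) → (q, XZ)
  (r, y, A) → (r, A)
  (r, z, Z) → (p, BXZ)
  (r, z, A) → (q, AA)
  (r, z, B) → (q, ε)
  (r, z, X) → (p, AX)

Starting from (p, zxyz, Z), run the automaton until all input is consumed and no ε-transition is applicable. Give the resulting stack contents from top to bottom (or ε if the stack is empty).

(p, zxyz, Z) ⊢ (p, xyz, XZ) ⊢ (p, yz, Z) ⊢ (q, z, AZ) ⊢ (r, ε, Z)
All input consumed in state r with stack Z.

Z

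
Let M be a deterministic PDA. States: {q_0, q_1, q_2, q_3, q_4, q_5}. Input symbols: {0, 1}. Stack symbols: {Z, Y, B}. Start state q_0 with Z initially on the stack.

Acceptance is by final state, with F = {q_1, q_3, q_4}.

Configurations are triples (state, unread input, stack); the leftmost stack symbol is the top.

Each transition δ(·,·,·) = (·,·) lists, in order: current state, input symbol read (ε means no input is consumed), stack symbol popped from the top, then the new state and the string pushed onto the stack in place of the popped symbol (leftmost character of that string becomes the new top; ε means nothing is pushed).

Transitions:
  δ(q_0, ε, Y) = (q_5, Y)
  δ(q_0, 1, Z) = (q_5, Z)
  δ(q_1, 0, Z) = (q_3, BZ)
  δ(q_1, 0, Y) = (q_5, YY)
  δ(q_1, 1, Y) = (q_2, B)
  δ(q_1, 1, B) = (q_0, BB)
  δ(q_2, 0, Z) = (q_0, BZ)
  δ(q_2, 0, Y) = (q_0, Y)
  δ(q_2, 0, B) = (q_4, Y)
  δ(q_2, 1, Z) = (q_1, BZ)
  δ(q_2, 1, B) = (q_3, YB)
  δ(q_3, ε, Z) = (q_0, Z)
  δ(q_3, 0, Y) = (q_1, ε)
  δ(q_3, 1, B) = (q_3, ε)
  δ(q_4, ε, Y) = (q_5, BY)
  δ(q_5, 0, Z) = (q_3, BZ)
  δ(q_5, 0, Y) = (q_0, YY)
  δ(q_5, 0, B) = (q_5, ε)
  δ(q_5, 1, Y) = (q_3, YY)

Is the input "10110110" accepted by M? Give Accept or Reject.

(q_0, 10110110, Z)
  read 1, top Z: go to q_5, push Z → (q_5, 0110110, Z)
  read 0, top Z: go to q_3, push BZ → (q_3, 110110, BZ)
  read 1, top B: go to q_3, push ε → (q_3, 10110, Z)
  ε-move, top Z: go to q_0, push Z → (q_0, 10110, Z)
  read 1, top Z: go to q_5, push Z → (q_5, 0110, Z)
  read 0, top Z: go to q_3, push BZ → (q_3, 110, BZ)
  read 1, top B: go to q_3, push ε → (q_3, 10, Z)
  ε-move, top Z: go to q_0, push Z → (q_0, 10, Z)
  read 1, top Z: go to q_5, push Z → (q_5, 0, Z)
  read 0, top Z: go to q_3, push BZ → (q_3, ε, BZ)
All input consumed; state q_3 ∈ F.

Accept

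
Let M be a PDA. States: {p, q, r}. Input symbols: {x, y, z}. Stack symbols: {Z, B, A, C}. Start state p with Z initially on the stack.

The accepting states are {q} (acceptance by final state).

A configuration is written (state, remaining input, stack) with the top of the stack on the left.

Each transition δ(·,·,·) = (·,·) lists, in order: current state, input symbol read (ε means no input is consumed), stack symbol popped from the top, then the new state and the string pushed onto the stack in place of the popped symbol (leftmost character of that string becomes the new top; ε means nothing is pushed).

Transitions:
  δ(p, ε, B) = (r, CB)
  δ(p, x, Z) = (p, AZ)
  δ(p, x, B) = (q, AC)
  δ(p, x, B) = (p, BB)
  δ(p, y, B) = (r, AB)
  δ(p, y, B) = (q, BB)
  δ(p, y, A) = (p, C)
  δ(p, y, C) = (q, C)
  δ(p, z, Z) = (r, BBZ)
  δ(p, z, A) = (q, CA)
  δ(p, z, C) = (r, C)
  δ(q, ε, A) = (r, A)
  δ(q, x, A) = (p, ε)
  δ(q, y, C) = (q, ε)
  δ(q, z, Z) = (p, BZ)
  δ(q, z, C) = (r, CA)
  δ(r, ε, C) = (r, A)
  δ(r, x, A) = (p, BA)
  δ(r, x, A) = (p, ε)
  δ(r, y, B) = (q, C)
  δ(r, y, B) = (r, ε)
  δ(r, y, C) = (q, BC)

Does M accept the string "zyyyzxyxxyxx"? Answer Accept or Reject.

One accepting computation: (p, zyyyzxyxxyxx, Z) ⊢ (r, yyyzxyxxyxx, BBZ) ⊢ (r, yyzxyxxyxx, BZ) ⊢ (q, yzxyxxyxx, CZ) ⊢ (q, zxyxxyxx, Z) ⊢ (p, xyxxyxx, BZ) ⊢ (p, yxxyxx, BBZ) ⊢ (r, xxyxx, ABBZ) ⊢ (p, xyxx, BABBZ) ⊢ (p, yxx, BBABBZ) ⊢ (r, xx, ABBABBZ) ⊢ (p, x, BABBABBZ) ⊢ (q, ε, ACABBABBZ)
All input consumed and state q ∈ F.

Accept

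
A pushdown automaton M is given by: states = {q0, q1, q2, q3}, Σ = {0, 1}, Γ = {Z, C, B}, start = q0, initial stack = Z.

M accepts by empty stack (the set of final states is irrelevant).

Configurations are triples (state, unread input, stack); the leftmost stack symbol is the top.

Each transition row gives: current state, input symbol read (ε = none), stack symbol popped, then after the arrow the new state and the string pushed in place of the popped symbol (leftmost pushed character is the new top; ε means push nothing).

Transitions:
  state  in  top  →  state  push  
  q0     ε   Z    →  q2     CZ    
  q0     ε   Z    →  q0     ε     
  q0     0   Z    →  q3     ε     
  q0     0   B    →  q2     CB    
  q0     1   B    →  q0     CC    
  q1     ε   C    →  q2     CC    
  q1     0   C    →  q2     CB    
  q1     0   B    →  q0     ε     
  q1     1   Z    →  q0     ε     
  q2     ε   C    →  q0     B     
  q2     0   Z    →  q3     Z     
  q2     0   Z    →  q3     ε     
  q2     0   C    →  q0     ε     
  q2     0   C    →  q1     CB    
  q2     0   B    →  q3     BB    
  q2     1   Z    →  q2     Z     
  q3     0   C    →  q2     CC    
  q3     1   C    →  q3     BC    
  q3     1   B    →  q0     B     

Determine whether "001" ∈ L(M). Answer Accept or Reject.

No computation consumes all input and empties the stack.

Reject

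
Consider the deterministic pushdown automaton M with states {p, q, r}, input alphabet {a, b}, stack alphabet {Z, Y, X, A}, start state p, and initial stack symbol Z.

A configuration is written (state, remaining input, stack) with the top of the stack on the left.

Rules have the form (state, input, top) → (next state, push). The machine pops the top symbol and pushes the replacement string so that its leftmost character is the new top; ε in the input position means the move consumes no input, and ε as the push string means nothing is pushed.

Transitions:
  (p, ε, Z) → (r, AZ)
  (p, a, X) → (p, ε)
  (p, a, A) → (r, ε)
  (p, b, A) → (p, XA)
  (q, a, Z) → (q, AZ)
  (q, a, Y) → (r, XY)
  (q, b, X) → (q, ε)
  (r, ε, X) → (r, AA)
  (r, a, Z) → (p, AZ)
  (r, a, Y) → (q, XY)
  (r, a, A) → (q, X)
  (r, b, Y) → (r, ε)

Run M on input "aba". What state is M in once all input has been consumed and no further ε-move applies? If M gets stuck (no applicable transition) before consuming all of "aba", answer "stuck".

(p, aba, Z) ⊢ (r, aba, AZ) ⊢ (q, ba, XZ) ⊢ (q, a, Z) ⊢ (q, ε, AZ)
All input consumed; M is in state q.

q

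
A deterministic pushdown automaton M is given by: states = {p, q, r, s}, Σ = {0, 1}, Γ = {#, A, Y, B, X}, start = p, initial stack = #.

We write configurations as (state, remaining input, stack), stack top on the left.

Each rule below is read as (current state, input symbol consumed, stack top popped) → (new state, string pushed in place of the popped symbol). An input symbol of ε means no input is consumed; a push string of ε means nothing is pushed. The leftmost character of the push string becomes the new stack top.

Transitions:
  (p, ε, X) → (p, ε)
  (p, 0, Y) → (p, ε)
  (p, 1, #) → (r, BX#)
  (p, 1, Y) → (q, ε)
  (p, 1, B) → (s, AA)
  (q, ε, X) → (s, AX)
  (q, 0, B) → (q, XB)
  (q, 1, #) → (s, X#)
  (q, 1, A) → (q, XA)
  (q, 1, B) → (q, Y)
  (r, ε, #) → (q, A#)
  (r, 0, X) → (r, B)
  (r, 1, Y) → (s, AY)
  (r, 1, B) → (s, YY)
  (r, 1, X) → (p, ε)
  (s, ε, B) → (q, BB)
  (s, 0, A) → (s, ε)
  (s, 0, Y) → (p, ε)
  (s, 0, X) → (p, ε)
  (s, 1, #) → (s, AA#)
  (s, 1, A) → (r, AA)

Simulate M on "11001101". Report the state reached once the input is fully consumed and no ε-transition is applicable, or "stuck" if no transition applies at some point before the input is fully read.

s

(p, 11001101, #)
  read 1, top #: go to r, push BX# → (r, 1001101, BX#)
  read 1, top B: go to s, push YY → (s, 001101, YYX#)
  read 0, top Y: go to p, push ε → (p, 01101, YX#)
  read 0, top Y: go to p, push ε → (p, 1101, X#)
  ε-move, top X: go to p, push ε → (p, 1101, #)
  read 1, top #: go to r, push BX# → (r, 101, BX#)
  read 1, top B: go to s, push YY → (s, 01, YYX#)
  read 0, top Y: go to p, push ε → (p, 1, YX#)
  read 1, top Y: go to q, push ε → (q, ε, X#)
  ε-move, top X: go to s, push AX → (s, ε, AX#)
All input consumed; M is in state s.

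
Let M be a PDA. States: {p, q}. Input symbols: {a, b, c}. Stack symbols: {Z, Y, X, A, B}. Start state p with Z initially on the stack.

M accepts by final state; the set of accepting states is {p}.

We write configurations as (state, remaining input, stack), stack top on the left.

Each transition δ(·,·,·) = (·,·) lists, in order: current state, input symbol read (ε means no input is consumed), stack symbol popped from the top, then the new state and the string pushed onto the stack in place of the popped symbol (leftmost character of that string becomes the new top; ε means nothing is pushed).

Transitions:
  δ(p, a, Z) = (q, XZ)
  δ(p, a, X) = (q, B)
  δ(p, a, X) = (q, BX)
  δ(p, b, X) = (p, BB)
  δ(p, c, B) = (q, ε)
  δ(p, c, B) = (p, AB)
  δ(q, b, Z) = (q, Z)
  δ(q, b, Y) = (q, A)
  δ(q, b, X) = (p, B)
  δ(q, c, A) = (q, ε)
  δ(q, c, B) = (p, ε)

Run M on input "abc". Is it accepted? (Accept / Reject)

One accepting computation: (p, abc, Z) ⊢ (q, bc, XZ) ⊢ (p, c, BZ) ⊢ (p, ε, ABZ)
All input consumed and state p ∈ F.

Accept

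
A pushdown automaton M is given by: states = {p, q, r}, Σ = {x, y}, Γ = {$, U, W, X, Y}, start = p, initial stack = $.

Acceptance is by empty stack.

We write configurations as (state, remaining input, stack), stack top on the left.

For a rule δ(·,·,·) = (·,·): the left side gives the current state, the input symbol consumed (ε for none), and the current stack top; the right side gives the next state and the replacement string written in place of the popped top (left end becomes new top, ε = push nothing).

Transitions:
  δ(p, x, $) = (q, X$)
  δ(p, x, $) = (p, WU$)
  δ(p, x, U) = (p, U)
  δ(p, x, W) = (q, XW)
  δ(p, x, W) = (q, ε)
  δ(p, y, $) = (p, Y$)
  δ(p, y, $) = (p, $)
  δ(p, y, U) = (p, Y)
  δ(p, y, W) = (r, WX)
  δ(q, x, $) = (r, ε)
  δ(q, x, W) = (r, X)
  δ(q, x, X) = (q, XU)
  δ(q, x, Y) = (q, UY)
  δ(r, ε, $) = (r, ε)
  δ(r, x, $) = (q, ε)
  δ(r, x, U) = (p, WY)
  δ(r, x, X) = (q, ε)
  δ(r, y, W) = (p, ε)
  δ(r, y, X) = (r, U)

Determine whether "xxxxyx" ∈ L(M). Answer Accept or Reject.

No computation consumes all input and empties the stack.

Reject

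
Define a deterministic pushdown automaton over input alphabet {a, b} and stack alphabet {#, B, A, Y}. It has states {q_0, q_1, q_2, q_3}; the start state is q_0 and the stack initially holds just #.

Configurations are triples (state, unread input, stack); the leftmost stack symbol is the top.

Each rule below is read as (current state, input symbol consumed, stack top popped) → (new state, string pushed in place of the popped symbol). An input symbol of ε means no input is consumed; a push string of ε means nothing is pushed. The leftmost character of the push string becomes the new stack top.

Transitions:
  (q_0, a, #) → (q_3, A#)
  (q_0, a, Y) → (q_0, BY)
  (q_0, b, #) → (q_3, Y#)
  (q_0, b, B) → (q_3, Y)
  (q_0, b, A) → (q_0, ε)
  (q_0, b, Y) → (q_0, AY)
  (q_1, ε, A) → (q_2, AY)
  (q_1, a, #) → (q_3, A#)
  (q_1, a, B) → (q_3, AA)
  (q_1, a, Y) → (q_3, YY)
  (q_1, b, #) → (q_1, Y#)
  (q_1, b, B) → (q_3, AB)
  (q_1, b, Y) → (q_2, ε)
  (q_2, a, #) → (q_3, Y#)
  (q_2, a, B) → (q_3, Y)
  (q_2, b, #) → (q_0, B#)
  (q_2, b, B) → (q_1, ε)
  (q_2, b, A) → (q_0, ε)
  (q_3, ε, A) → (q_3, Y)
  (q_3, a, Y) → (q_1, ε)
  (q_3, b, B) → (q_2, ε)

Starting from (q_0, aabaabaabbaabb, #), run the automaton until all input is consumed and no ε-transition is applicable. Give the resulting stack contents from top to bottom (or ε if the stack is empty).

#

(q_0, aabaabaabbaabb, #)
  read a, top #: go to q_3, push A# → (q_3, abaabaabbaabb, A#)
  ε-move, top A: go to q_3, push Y → (q_3, abaabaabbaabb, Y#)
  read a, top Y: go to q_1, push ε → (q_1, baabaabbaabb, #)
  read b, top #: go to q_1, push Y# → (q_1, aabaabbaabb, Y#)
  read a, top Y: go to q_3, push YY → (q_3, abaabbaabb, YY#)
  read a, top Y: go to q_1, push ε → (q_1, baabbaabb, Y#)
  read b, top Y: go to q_2, push ε → (q_2, aabbaabb, #)
  read a, top #: go to q_3, push Y# → (q_3, abbaabb, Y#)
  read a, top Y: go to q_1, push ε → (q_1, bbaabb, #)
  read b, top #: go to q_1, push Y# → (q_1, baabb, Y#)
  read b, top Y: go to q_2, push ε → (q_2, aabb, #)
  read a, top #: go to q_3, push Y# → (q_3, abb, Y#)
  read a, top Y: go to q_1, push ε → (q_1, bb, #)
  read b, top #: go to q_1, push Y# → (q_1, b, Y#)
  read b, top Y: go to q_2, push ε → (q_2, ε, #)
All input consumed in state q_2 with stack #.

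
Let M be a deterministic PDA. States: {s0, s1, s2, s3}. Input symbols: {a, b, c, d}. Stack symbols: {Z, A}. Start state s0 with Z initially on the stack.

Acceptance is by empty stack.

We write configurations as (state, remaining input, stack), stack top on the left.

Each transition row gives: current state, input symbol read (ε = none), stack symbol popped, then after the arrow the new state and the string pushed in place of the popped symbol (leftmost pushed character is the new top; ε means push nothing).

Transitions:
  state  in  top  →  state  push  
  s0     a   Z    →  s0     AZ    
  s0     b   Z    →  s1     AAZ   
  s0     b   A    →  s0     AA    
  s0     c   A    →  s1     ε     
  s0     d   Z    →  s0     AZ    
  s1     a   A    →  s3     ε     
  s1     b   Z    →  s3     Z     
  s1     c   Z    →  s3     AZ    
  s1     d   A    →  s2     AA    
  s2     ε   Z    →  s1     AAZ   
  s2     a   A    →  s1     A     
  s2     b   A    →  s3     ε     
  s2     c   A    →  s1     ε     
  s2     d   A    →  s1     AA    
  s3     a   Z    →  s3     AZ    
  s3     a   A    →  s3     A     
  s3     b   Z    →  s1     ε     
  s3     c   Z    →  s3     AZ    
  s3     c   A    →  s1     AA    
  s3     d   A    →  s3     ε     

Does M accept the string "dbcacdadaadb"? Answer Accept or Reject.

Accept

(s0, dbcacdadaadb, Z)
  read d, top Z: go to s0, push AZ → (s0, bcacdadaadb, AZ)
  read b, top A: go to s0, push AA → (s0, cacdadaadb, AAZ)
  read c, top A: go to s1, push ε → (s1, acdadaadb, AZ)
  read a, top A: go to s3, push ε → (s3, cdadaadb, Z)
  read c, top Z: go to s3, push AZ → (s3, dadaadb, AZ)
  read d, top A: go to s3, push ε → (s3, adaadb, Z)
  read a, top Z: go to s3, push AZ → (s3, daadb, AZ)
  read d, top A: go to s3, push ε → (s3, aadb, Z)
  read a, top Z: go to s3, push AZ → (s3, adb, AZ)
  read a, top A: go to s3, push A → (s3, db, AZ)
  read d, top A: go to s3, push ε → (s3, b, Z)
  read b, top Z: go to s1, push ε → (s1, ε, ε)
All input consumed and the stack is empty.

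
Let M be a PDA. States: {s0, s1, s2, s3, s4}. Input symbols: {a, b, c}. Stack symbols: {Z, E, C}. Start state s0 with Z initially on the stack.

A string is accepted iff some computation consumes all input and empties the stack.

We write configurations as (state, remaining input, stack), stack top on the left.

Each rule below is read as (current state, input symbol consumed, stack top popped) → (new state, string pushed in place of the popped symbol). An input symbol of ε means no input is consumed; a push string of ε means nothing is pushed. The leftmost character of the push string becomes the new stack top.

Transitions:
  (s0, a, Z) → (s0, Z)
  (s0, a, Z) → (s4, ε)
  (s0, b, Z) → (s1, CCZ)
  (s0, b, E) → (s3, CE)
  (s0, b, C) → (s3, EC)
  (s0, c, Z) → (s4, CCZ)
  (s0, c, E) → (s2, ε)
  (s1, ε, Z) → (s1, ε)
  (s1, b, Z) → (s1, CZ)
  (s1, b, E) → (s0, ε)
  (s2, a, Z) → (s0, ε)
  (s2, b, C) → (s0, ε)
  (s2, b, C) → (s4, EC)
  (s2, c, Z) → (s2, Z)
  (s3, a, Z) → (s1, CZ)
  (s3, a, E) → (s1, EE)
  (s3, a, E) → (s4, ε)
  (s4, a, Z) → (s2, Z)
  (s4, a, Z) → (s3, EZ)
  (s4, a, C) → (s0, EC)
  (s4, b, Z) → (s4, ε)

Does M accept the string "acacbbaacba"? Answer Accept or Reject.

Accept

One accepting computation: (s0, acacbbaacba, Z) ⊢ (s0, cacbbaacba, Z) ⊢ (s4, acbbaacba, CCZ) ⊢ (s0, cbbaacba, ECCZ) ⊢ (s2, bbaacba, CCZ) ⊢ (s0, baacba, CZ) ⊢ (s3, aacba, ECZ) ⊢ (s4, acba, CZ) ⊢ (s0, cba, ECZ) ⊢ (s2, ba, CZ) ⊢ (s0, a, Z) ⊢ (s4, ε, ε)
All input consumed and the stack is empty.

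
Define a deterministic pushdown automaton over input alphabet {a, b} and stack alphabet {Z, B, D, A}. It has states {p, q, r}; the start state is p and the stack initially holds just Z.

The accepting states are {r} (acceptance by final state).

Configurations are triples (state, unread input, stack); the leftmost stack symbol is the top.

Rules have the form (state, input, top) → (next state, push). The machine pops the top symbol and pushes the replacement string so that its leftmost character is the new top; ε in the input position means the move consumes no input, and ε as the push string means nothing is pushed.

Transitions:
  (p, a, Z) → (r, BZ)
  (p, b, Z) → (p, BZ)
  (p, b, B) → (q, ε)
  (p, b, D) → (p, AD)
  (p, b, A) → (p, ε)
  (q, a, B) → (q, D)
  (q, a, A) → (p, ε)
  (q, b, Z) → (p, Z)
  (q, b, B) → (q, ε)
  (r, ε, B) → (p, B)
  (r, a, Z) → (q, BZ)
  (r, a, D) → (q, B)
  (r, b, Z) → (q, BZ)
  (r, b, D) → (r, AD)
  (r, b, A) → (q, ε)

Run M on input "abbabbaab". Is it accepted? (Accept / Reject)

(p, abbabbaab, Z)
  read a, top Z: go to r, push BZ → (r, bbabbaab, BZ)
  ε-move, top B: go to p, push B → (p, bbabbaab, BZ)
  read b, top B: go to q, push ε → (q, babbaab, Z)
  read b, top Z: go to p, push Z → (p, abbaab, Z)
  read a, top Z: go to r, push BZ → (r, bbaab, BZ)
  ε-move, top B: go to p, push B → (p, bbaab, BZ)
  read b, top B: go to q, push ε → (q, baab, Z)
  read b, top Z: go to p, push Z → (p, aab, Z)
  read a, top Z: go to r, push BZ → (r, ab, BZ)
  ε-move, top B: go to p, push B → (p, ab, BZ)
No transition applies at (p, ab, BZ); input not fully consumed.

Reject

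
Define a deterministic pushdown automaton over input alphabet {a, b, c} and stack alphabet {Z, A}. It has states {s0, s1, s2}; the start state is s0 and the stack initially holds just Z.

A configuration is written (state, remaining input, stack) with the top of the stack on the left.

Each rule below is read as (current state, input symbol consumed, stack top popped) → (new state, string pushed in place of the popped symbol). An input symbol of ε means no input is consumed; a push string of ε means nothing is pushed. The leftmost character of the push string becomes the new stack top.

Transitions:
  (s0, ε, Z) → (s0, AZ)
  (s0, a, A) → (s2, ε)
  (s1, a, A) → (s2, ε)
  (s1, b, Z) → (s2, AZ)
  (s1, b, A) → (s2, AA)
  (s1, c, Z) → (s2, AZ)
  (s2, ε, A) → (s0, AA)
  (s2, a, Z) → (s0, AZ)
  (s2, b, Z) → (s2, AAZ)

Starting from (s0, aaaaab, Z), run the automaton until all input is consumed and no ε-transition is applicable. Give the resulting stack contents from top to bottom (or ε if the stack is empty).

AAAZ

(s0, aaaaab, Z) ⊢ (s0, aaaaab, AZ) ⊢ (s2, aaaab, Z) ⊢ (s0, aaab, AZ) ⊢ (s2, aab, Z) ⊢ (s0, ab, AZ) ⊢ (s2, b, Z) ⊢ (s2, ε, AAZ) ⊢ (s0, ε, AAAZ)
All input consumed in state s0 with stack AAAZ.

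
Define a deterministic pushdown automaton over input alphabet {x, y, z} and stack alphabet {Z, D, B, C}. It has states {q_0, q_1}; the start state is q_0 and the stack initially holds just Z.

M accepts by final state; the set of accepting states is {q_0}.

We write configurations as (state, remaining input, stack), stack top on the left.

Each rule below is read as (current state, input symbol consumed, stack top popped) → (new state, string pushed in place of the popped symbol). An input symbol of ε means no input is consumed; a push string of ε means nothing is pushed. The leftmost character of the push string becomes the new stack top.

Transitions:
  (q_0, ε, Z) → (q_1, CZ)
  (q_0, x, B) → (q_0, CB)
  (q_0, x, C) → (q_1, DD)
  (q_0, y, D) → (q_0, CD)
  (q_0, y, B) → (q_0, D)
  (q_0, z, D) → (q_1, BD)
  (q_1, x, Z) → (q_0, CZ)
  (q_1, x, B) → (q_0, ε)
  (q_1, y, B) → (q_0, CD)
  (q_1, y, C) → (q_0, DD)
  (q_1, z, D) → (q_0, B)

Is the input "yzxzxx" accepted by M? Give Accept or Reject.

(q_0, yzxzxx, Z) ⊢ (q_1, yzxzxx, CZ) ⊢ (q_0, zxzxx, DDZ) ⊢ (q_1, xzxx, BDDZ) ⊢ (q_0, zxx, DDZ) ⊢ (q_1, xx, BDDZ) ⊢ (q_0, x, DDZ)
No transition applies at (q_0, x, DDZ); input not fully consumed.

Reject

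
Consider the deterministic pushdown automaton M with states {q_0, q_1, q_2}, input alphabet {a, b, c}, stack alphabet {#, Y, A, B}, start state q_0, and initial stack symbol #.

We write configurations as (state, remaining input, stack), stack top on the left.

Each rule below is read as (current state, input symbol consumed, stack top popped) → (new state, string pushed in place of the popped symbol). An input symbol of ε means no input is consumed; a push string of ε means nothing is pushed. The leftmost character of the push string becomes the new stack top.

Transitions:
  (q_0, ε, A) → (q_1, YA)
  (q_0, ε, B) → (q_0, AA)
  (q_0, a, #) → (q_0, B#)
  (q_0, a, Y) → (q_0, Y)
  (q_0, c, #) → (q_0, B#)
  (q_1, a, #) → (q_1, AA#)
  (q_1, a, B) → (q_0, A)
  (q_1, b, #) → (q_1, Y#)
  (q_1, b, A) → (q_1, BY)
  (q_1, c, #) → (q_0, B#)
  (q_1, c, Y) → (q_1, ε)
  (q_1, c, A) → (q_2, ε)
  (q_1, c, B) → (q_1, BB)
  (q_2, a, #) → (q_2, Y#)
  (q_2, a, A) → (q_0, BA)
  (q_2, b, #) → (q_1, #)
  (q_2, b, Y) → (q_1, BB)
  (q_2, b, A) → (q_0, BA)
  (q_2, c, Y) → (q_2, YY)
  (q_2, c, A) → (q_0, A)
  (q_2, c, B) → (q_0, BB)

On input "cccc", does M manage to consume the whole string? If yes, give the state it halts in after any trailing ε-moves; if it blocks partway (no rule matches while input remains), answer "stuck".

(q_0, cccc, #) ⊢ (q_0, ccc, B#) ⊢ (q_0, ccc, AA#) ⊢ (q_1, ccc, YAA#) ⊢ (q_1, cc, AA#) ⊢ (q_2, c, A#) ⊢ (q_0, ε, A#) ⊢ (q_1, ε, YA#)
All input consumed; M is in state q_1.

q_1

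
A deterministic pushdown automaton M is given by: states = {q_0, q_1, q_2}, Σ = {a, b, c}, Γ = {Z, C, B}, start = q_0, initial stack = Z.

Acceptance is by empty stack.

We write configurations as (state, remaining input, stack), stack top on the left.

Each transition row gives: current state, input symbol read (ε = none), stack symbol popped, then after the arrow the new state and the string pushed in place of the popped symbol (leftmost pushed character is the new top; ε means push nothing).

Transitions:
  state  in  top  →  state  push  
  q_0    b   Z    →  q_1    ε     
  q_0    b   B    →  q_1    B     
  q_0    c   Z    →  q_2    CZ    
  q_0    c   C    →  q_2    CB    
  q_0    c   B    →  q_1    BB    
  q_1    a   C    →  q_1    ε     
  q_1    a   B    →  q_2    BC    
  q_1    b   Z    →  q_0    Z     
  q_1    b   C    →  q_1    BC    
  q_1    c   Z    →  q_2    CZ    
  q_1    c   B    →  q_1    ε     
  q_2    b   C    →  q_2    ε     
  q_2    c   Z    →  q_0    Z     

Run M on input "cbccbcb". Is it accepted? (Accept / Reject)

(q_0, cbccbcb, Z)
  read c, top Z: go to q_2, push CZ → (q_2, bccbcb, CZ)
  read b, top C: go to q_2, push ε → (q_2, ccbcb, Z)
  read c, top Z: go to q_0, push Z → (q_0, cbcb, Z)
  read c, top Z: go to q_2, push CZ → (q_2, bcb, CZ)
  read b, top C: go to q_2, push ε → (q_2, cb, Z)
  read c, top Z: go to q_0, push Z → (q_0, b, Z)
  read b, top Z: go to q_1, push ε → (q_1, ε, ε)
All input consumed and the stack is empty.

Accept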